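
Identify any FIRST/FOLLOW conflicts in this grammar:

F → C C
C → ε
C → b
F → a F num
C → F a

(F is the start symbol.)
Nullable non-terminals: C, F.
FIRST sets used below: FIRST(F) = { 'a', 'b', ε }, FIRST(C) = { 'a', 'b', ε }

C: nullable alternative(s) C → ε; FOLLOW(C) = { $, 'a', 'b', 'num' }
  C → ε: FIRST \ {ε} = { } — this is the only nullable alternative, skip
  C → b: FIRST \ {ε} = { 'b' } — overlaps FOLLOW(C) on { 'b' }: CONFLICT
  C → F a: FIRST \ {ε} = { 'a', 'b' } — overlaps FOLLOW(C) on { 'a', 'b' }: CONFLICT

F: nullable alternative(s) F → C C; FOLLOW(F) = { $, 'a', 'num' }
  F → C C: FIRST \ {ε} = { 'a', 'b' } — this is the only nullable alternative, skip
  F → a F num: FIRST \ {ε} = { 'a' } — overlaps FOLLOW(F) on { 'a' }: CONFLICT

So the grammar has 3 FIRST/FOLLOW conflicts (marked CONFLICT above).

Answer: Yes. F → a F num with FOLLOW(F) on { 'a' }; C → b with FOLLOW(C) on { 'b' }; C → F a with FOLLOW(C) on { 'a', 'b' }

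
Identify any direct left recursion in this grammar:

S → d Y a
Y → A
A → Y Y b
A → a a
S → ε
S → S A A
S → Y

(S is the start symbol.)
Yes, S is left-recursive

Direct left recursion occurs when N → N α for some non-terminal N (the right-hand side begins with the left-hand side itself).

S → d Y a: starts with d
Y → A: starts with A
A → Y Y b: starts with Y
A → a a: starts with a
S → ε: starts with ε
S → S A A: LEFT RECURSIVE (starts with S)
S → Y: starts with Y

The grammar has direct left recursion on: S.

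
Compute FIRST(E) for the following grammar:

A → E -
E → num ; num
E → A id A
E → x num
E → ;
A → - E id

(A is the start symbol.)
{ '-', ';', 'num', 'x' }

To compute FIRST(E), examine every production with E on the left-hand side, reading each right-hand side left to right until a non-nullable symbol is reached.

FIRST sets of the other non-terminals involved (by the same procedure, iterated to a fixed point):
  FIRST(A) = { '-', ';', 'num', 'x' }

From E → num ; num:
  - num is a terminal: add 'num' and stop
From E → A id A:
  - A is a non-terminal: add FIRST(A) \ {ε} = { '-', ';', 'num', 'x' }
    A is not nullable, so stop
From E → x num:
  - x is a terminal: add 'x' and stop
From E → ;:
  - ';' is a terminal: add ';' and stop

Collecting: FIRST(E) = { '-', ';', 'num', 'x' }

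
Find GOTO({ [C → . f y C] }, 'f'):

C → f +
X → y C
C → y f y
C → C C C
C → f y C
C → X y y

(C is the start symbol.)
{ [C → f . y C] }

GOTO(I, 'f') = CLOSURE({ [A → αX.β] : [A → α.Xβ] ∈ I, X = 'f' })

Items with dot before 'f', with the dot advanced:
  [C → . f y C] → [C → f . y C]
Closure adds nothing (no advanced item has the dot before a non-terminal).

GOTO = { [C → f . y C] }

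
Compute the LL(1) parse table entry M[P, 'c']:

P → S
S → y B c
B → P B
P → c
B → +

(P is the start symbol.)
P → c

To find M[P, 'c'], we find productions for P where 'c' is in the predict set (PREDICT(N → α) = (FIRST(α) \ {ε}) ∪ (FOLLOW(N) if α ⇒* ε)).

Relevant sets:
  FIRST(S) = { 'y' }

P → S: PREDICT = { 'y' }
P → c: PREDICT = { 'c' }
  'c' is in predict set, so this production goes in M[P, 'c']

M[P, 'c'] = P → c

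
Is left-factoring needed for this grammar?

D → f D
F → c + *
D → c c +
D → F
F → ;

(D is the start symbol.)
No, left-factoring is not needed

Left-factoring is needed when two productions for the same non-terminal
share a common prefix on the right-hand side.

Productions for D:
  D → f D
  D → c c +
  D → F
Productions for F:
  F → c + *
  F → ;

No common prefixes found.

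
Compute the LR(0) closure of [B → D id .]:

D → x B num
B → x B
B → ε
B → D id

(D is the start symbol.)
{ [B → D id .] }

Start with: [B → D id .]
The dot is at the end, so nothing is added.

CLOSURE = { [B → D id .] }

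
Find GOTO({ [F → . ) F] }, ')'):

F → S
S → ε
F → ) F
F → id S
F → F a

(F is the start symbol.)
GOTO(I, ')') = CLOSURE({ [A → αX.β] : [A → α.Xβ] ∈ I, X = ')' })

Items with dot before ')', with the dot advanced:
  [F → . ) F] → [F → ) . F]
Closure of the advanced items:
  [F → ) . F] has the dot before F: add [F → . S], [F → . ) F], [F → . id S], [F → . F a]
  [F → . S] has the dot before S: add [S → .]

GOTO = { [F → ) . F], [F → . ) F], [F → . F a], [F → . S], [F → . id S], [S → .] }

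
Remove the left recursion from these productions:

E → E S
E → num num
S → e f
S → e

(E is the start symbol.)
E is directly left-recursive. The standard transformation for
  A → A α₁ | ... | A α_m | β₁ | ... | β_n
is
  A  → β₁ A' | ... | β_n A'
  A' → α₁ A' | ... | α_m A' | ε

E → num num becomes E → num num E'
E → E S becomes E' → S E'
Add E' → ε

Productions for other non-terminals are unchanged:
  S → e f
  S → e

Resulting grammar:
E → num num E'
E' → S E'
E' → ε
S → e f
S → e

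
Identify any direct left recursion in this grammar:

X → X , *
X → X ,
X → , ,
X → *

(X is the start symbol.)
Yes, X is left-recursive

X → X , *: LEFT RECURSIVE (starts with X)
X → X ,: LEFT RECURSIVE (starts with X)
X → , ,: starts with ','
X → *: starts with '*'

The grammar has direct left recursion on: X.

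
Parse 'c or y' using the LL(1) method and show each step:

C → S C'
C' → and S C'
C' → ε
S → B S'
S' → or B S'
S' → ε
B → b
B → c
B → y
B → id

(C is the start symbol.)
Stack is shown with the top on the left.

Stack         Input     Action
------------------------------
C $           c or y $  output C → S C'
S C' $        c or y $  output S → B S'
B S' C' $     c or y $  output B → c
c S' C' $     c or y $  match 'c'
S' C' $       or y $    output S' → or B S'
or B S' C' $  or y $    match 'or'
B S' C' $     y $       output B → y
y S' C' $     y $       match 'y'
S' C' $       $         output S' → ε
C' $          $         output C' → ε
$             $         accept

The string is accepted.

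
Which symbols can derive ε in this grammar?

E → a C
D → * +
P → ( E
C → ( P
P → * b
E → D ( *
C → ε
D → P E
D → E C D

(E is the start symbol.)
A non-terminal is nullable if it can derive ε (the empty string): either it has an ε-production, or it has a production whose right-hand side consists entirely of nullable non-terminals.

ε-productions: C → ε
So C is immediately nullable.
No further non-terminal can be added: every production for the remaining non-terminals contains a terminal or a non-nullable non-terminal.
Nullable = { 'C' }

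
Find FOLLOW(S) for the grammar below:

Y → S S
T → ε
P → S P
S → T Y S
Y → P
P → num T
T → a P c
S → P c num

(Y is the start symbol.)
{ $, 'a', 'num' }

To compute FOLLOW(S), find every occurrence of S on a right-hand side N → α S β: add FIRST(β) \ {ε}, and if β is empty or nullable also add FOLLOW(N). Iterate to a fixed point.

In Y → S S: S is followed by S, add FIRST(S) \ {ε} = { 'a', 'num' }
In Y → S S: S is at the end, add FOLLOW(Y)
In P → S P: S is followed by P, add FIRST(P) \ {ε} = { 'a', 'num' }
In S → T Y S: S is at the end; this adds FOLLOW(S) to itself — nothing new

The FOLLOW sets referred to above (computed the same way, to a fixed point):
  FOLLOW(Y) = { $, 'a', 'num' }

Taking the union: FOLLOW(S) = { $, 'a', 'num' }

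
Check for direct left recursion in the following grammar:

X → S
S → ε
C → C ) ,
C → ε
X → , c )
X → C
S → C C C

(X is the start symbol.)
Yes, C is left-recursive

Direct left recursion occurs when N → N α for some non-terminal N (the right-hand side begins with the left-hand side itself).

X → S: starts with S
S → ε: starts with ε
C → C ) ,: LEFT RECURSIVE (starts with C)
C → ε: starts with ε
X → , c ): starts with ','
X → C: starts with C
S → C C C: starts with C

The grammar has direct left recursion on: C.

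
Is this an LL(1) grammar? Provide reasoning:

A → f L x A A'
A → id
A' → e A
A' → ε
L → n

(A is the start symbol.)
A grammar is LL(1) if for each non-terminal N with multiple productions, the predict sets of those productions are pairwise disjoint, where PREDICT(N → α) = (FIRST(α) \ {ε}) ∪ (FOLLOW(N) if α ⇒* ε).

Relevant sets:
  FOLLOW(A') = { $, 'e' }

For A:
  PREDICT(A → f L x A A') = { 'f' }
  PREDICT(A → id) = { 'id' }
For A':
  PREDICT(A' → e A) = { 'e' }
  PREDICT(A' → ε) = { $, 'e' }
L has a single production, so nothing to check there.

Conflict found: Predict set conflict for A': { 'e' }
The grammar is NOT LL(1).

Answer: No. Predict set conflict for A': { 'e' }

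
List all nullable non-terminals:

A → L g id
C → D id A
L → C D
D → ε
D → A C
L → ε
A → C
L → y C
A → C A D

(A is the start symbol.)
ε-productions: D → ε, L → ε
So D, L are immediately nullable.
No further non-terminal can be added: every production for the remaining non-terminals contains a terminal or a non-nullable non-terminal.
Nullable = { 'D', 'L' }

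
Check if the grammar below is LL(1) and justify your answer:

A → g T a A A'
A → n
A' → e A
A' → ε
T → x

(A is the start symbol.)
No. Predict set conflict for A': { 'e' }

A grammar is LL(1) if for each non-terminal N with multiple productions, the predict sets of those productions are pairwise disjoint, where PREDICT(N → α) = (FIRST(α) \ {ε}) ∪ (FOLLOW(N) if α ⇒* ε).

Relevant sets:
  FOLLOW(A') = { $, 'e' }

For A:
  PREDICT(A → g T a A A') = { 'g' }
  PREDICT(A → n) = { 'n' }
For A':
  PREDICT(A' → e A) = { 'e' }
  PREDICT(A' → ε) = { $, 'e' }
T has a single production, so nothing to check there.

Conflict found: Predict set conflict for A': { 'e' }
The grammar is NOT LL(1).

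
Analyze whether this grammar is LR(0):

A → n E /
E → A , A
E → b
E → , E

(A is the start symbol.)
Yes, the grammar is LR(0)

Augment with A' → A and build the canonical LR(0) collection (I0 = CLOSURE({[A' → . A]}), then GOTO on every symbol after a dot until no new states appear). It has 11 states:
  I0: { [A → . n E /], [A' → . A] }  — shift
  I1: { [A' → A .] }  — accept
  I2: { [A → . n E /], [A → n . E /], [E → . , E], [E → . A , A], [E → . b] }  — shift
  I3: { [A → . n E /], [E → , . E], [E → . , E], [E → . A , A], [E → . b] }  — shift
  I4: { [E → A . , A] }  — shift
  I5: { [A → n E . /] }  — shift
  I6: { [E → b .] }  — reduce
  I7: { [A → n E / .] }  — reduce
  I8: { [A → . n E /], [E → A , . A] }  — shift
  I9: { [E → A , A .] }  — reduce
  I10: { [E → , E .] }  — reduce

Every state is either a pure shift/goto state or contains exactly one complete item and nothing to shift — no conflicts. The grammar is LR(0).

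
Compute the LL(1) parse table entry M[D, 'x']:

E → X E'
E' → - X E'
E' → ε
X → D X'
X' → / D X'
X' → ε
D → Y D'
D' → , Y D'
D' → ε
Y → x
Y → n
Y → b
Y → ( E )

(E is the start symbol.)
D → Y D'

To find M[D, 'x'], we find productions for D where 'x' is in the predict set (PREDICT(N → α) = (FIRST(α) \ {ε}) ∪ (FOLLOW(N) if α ⇒* ε)).

Relevant sets:
  FIRST(Y) = { '(', 'b', 'n', 'x' }

D → Y D': PREDICT = { '(', 'b', 'n', 'x' }
  'x' is in predict set, so this production goes in M[D, 'x']

M[D, 'x'] = D → Y D'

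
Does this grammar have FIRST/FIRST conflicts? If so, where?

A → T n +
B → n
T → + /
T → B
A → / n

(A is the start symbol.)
No FIRST/FIRST conflicts.

A FIRST/FIRST conflict occurs when two productions N → α and N → β for the same non-terminal have FIRST(α) ∩ FIRST(β) ≠ ∅ (with ε ∈ FIRST of a nullable right-hand side, so two nullable alternatives also conflict).

FIRST sets of the non-terminals at (or reachable through a nullable prefix from) the front of some alternative:
  FIRST(T) = { '+', 'n' }
  FIRST(B) = { 'n' }

Productions for A:
  A → T n +: FIRST = { '+', 'n' }
  A → / n: FIRST = { '/' }
Productions for T:
  T → + /: FIRST = { '+' }
  T → B: FIRST = { 'n' }
B has only one production, so no FIRST/FIRST conflict is possible there.

All alternatives of each non-terminal have pairwise disjoint FIRST sets.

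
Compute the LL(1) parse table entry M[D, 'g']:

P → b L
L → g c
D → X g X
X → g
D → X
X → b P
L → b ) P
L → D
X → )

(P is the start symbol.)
D → X g X, D → X

To find M[D, 'g'], we find productions for D where 'g' is in the predict set (PREDICT(N → α) = (FIRST(α) \ {ε}) ∪ (FOLLOW(N) if α ⇒* ε)).

Relevant sets:
  FIRST(X) = { ')', 'b', 'g' }

D → X g X: PREDICT = { ')', 'b', 'g' }
  'g' is in predict set, so this production goes in M[D, 'g']
D → X: PREDICT = { ')', 'b', 'g' }
  'g' is in predict set, so this production goes in M[D, 'g']

M[D, 'g'] = D → X g X, D → X  (a multiply-defined cell — the grammar is not LL(1))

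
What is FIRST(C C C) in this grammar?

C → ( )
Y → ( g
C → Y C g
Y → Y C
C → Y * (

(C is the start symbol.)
{ '(' }

FIRST sets of the non-terminals involved (from the grammar, by fixed-point iteration):
  FIRST(C) = { '(' }

To compute FIRST(C C C), process the symbols left to right:
Symbol C is a non-terminal. Add FIRST(C) \ {ε} = { '(' }
C is not nullable (ε ∉ FIRST(C)), so stop here.
FIRST(C C C) = { '(' }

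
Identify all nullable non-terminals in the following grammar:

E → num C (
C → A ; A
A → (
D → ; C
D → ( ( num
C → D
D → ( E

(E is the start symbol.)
A non-terminal is nullable if it can derive ε (the empty string): either it has an ε-production, or it has a production whose right-hand side consists entirely of nullable non-terminals.

There are no ε-productions, so no non-terminal can derive ε.
No non-terminals are nullable.

Answer: None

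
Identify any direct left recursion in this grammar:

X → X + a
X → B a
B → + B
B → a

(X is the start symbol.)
Direct left recursion occurs when N → N α for some non-terminal N (the right-hand side begins with the left-hand side itself).

X → X + a: LEFT RECURSIVE (starts with X)
X → B a: starts with B
B → + B: starts with '+'
B → a: starts with a

The grammar has direct left recursion on: X.

Answer: Yes, X is left-recursive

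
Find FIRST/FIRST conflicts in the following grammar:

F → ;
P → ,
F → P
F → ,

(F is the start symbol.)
A FIRST/FIRST conflict occurs when two productions N → α and N → β for the same non-terminal have FIRST(α) ∩ FIRST(β) ≠ ∅ (with ε ∈ FIRST of a nullable right-hand side, so two nullable alternatives also conflict).

FIRST sets of the non-terminals at (or reachable through a nullable prefix from) the front of some alternative:
  FIRST(P) = { ',' }

Productions for F:
  F → ;: FIRST = { ';' }
  F → P: FIRST = { ',' }
  F → ,: FIRST = { ',' }
P has only one production, so no FIRST/FIRST conflict is possible there.

Conflict for F: F → P and F → ,
  Overlap: { ',' }

Answer: Yes. F → P / F → ',' on { ',' }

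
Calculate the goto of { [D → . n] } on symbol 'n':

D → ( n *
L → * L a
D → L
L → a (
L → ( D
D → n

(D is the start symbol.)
{ [D → n .] }

GOTO(I, 'n') = CLOSURE({ [A → αX.β] : [A → α.Xβ] ∈ I, X = 'n' })

Items with dot before 'n', with the dot advanced:
  [D → . n] → [D → n .]
Closure adds nothing (no advanced item has the dot before a non-terminal).

GOTO = { [D → n .] }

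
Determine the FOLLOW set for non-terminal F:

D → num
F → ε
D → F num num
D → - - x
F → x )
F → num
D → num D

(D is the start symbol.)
{ 'num' }

In D → F num num: F is followed by num num, add FIRST(num num) \ {ε} = { 'num' }

Taking the union: FOLLOW(F) = { 'num' }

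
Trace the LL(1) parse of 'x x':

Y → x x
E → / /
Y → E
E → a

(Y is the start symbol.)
LL(1) parsing maintains a stack (initially the start symbol over $) and the input. At each step: if the stack top is a terminal, match it against the current input token; if it is a non-terminal N, replace it with the RHS of M[N, lookahead] (the unique production whose predict set contains the lookahead).

Stack is shown with the top on the left.

Stack  Input  Action
--------------------
Y $    x x $  output Y → x x
x x $  x x $  match 'x'
x $    x $    match 'x'
$      $      accept

The string is accepted.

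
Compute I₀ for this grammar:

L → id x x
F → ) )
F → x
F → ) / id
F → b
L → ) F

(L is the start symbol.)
First, augment the grammar with L' → L
I₀ = CLOSURE({ [L' → . L] }):
  [L' → . L] has the dot before L: add [L → . id x x], [L → . ) F]
No further items can be added.

I₀ = { [L → . ) F], [L → . id x x], [L' → . L] }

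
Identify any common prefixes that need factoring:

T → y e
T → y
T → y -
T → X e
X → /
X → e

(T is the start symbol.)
Yes, T has productions with common prefix 'y'

Left-factoring is needed when two productions for the same non-terminal
share a common prefix on the right-hand side.

Productions for T:
  T → y e
  T → y
  T → y -
  T → X e
Productions for X:
  X → /
  X → e

Found common prefix 'y' in productions for T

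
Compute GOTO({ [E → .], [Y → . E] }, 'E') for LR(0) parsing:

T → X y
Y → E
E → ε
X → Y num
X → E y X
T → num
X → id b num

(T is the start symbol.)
{ [Y → E .] }

GOTO(I, 'E') = CLOSURE({ [A → αX.β] : [A → α.Xβ] ∈ I, X = 'E' })

Items with dot before 'E', with the dot advanced:
  [Y → . E] → [Y → E .]
Closure adds nothing (no advanced item has the dot before a non-terminal).

GOTO = { [Y → E .] }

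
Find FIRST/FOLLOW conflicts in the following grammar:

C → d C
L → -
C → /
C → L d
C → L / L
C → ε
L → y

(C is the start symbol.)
No FIRST/FOLLOW conflicts.

A FIRST/FOLLOW conflict occurs when a non-terminal N has a nullable alternative N → β (β ⇒* ε) and another alternative N → α with FIRST(α) ∩ FOLLOW(N) ≠ ∅: on such a lookahead the parser cannot decide between expanding α and letting N vanish via β.

Nullable non-terminals: C.
FIRST sets used below: FIRST(L) = { '-', 'y' }

C: nullable alternative(s) C → ε; FOLLOW(C) = { $ }
  C → d C: FIRST \ {ε} = { 'd' } — disjoint from FOLLOW(C)
  C → /: FIRST \ {ε} = { '/' } — disjoint from FOLLOW(C)
  C → L d: FIRST \ {ε} = { '-', 'y' } — disjoint from FOLLOW(C)
  C → L / L: FIRST \ {ε} = { '-', 'y' } — disjoint from FOLLOW(C)
  C → ε: FIRST \ {ε} = { } — this is the only nullable alternative, skip

L has no nullable alternative, so no FIRST/FOLLOW check is needed there.

No FIRST/FOLLOW conflicts found.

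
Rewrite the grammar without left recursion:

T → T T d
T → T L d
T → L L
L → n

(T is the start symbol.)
T is directly left-recursive. The standard transformation for
  A → A α₁ | ... | A α_m | β₁ | ... | β_n
is
  A  → β₁ A' | ... | β_n A'
  A' → α₁ A' | ... | α_m A' | ε

T → L L becomes T → L L T'
T → T T d becomes T' → T d T'
T → T L d becomes T' → L d T'
Add T' → ε

Productions for other non-terminals are unchanged:
  L → n

Resulting grammar:
T → L L T'
T' → T d T'
T' → L d T'
T' → ε
L → n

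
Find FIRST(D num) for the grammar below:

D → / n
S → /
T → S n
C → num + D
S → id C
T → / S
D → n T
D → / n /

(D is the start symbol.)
{ '/', 'n' }

FIRST sets of the non-terminals involved (from the grammar, by fixed-point iteration):
  FIRST(D) = { '/', 'n' }

To compute FIRST(D num), process the symbols left to right:
Symbol D is a non-terminal. Add FIRST(D) \ {ε} = { '/', 'n' }
D is not nullable (ε ∉ FIRST(D)), so stop here.
FIRST(D num) = { '/', 'n' }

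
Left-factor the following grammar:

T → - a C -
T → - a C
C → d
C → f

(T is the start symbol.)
Left-factoring transforms A → αβ₁ | αβ₂ into A → αA' and A' → β₁ | β₂
(α is the longest common prefix among the alternatives). Repeat until
no nonterminal has two alternatives with a common prefix.

Round 1: T has alternatives sharing prefix '- a C'. Introduce T': T → - a C T'
  Add: T' → -
  Add: T' → ε

No remaining common prefixes — done.

Resulting grammar:
T → - a C T'
T' → -
T' → ε
C → d
C → f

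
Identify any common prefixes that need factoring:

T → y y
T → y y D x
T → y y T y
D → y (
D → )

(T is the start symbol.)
Yes, T has productions with common prefix 'y y'

Left-factoring is needed when two productions for the same non-terminal
share a common prefix on the right-hand side.

Productions for T:
  T → y y
  T → y y D x
  T → y y T y
Productions for D:
  D → y (
  D → )

Found common prefix 'y y' in productions for T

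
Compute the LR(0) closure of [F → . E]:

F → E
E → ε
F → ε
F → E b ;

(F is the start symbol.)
{ [E → .], [F → . E] }

To compute CLOSURE, for each item [A → α.Bβ] where B is a non-terminal, add [B → .γ] for all productions B → γ; repeat for the newly added items until nothing changes.

Start with: [F → . E]
  [F → . E] has the dot before E: add [E → .]
No further items can be added.

CLOSURE = { [E → .], [F → . E] }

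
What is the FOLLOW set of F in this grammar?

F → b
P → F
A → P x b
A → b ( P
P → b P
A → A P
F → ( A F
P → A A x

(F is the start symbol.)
F is the start symbol, so $ ∈ FOLLOW(F).
In P → F: F is at the end, add FOLLOW(P)
In F → ( A F: F is at the end; this adds FOLLOW(F) to itself — nothing new

The FOLLOW sets referred to above (computed the same way, to a fixed point):
  FOLLOW(P) = { '(', 'b', 'x' }

Taking the union: FOLLOW(F) = { $, '(', 'b', 'x' }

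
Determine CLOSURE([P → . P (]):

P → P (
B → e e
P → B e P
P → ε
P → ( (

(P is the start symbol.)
To compute CLOSURE, for each item [A → α.Bβ] where B is a non-terminal, add [B → .γ] for all productions B → γ; repeat for the newly added items until nothing changes.

Start with: [P → . P (]
  [P → . P (] has the dot before P: add [P → . B e P], [P → .], [P → . ( (]
  [P → . B e P] has the dot before B: add [B → . e e]
No further items can be added.

CLOSURE = { [B → . e e], [P → . ( (], [P → . B e P], [P → . P (], [P → .] }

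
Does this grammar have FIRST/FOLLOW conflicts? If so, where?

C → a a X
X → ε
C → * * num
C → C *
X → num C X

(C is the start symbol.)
Yes. X → num C X with FOLLOW(X) on { 'num' }

Nullable non-terminals: X.

X: nullable alternative(s) X → ε; FOLLOW(X) = { $, '*', 'num' }
  X → ε: FIRST \ {ε} = { } — this is the only nullable alternative, skip
  X → num C X: FIRST \ {ε} = { 'num' } — overlaps FOLLOW(X) on { 'num' }: CONFLICT

C has no nullable alternative, so no FIRST/FOLLOW check is needed there.

So the grammar has 1 FIRST/FOLLOW conflict (marked CONFLICT above).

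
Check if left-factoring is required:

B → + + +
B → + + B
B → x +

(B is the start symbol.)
Yes, B has productions with common prefix '+ +'

Left-factoring is needed when two productions for the same non-terminal
share a common prefix on the right-hand side.

Productions for B:
  B → + + +
  B → + + B
  B → x +

Found common prefix '+ +' in productions for B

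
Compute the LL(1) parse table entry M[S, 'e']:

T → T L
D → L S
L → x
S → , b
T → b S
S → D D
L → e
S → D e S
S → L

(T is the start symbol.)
S → D D, S → D e S, S → L

To find M[S, 'e'], we find productions for S where 'e' is in the predict set (PREDICT(N → α) = (FIRST(α) \ {ε}) ∪ (FOLLOW(N) if α ⇒* ε)).

Relevant sets:
  FIRST(D) = { 'e', 'x' }
  FIRST(L) = { 'e', 'x' }

S → , b: PREDICT = { ',' }
S → D D: PREDICT = { 'e', 'x' }
  'e' is in predict set, so this production goes in M[S, 'e']
S → D e S: PREDICT = { 'e', 'x' }
  'e' is in predict set, so this production goes in M[S, 'e']
S → L: PREDICT = { 'e', 'x' }
  'e' is in predict set, so this production goes in M[S, 'e']

M[S, 'e'] = S → D D, S → D e S, S → L  (a multiply-defined cell — the grammar is not LL(1))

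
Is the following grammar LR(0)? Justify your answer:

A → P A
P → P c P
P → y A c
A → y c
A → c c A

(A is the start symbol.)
Augment with A' → A and build the canonical LR(0) collection (I0 = CLOSURE({[A' → . A]}), then GOTO on every symbol after a dot until no new states appear). It has 15 states:
  I0: { [A → . P A], [A → . c c A], [A → . y c], [A' → . A], [P → . P c P], [P → . y A c] }  — shift
  I1: { [A' → A .] }  — accept
  I2: { [A → . P A], [A → . c c A], [A → . y c], [A → P . A], [P → . P c P], [P → . y A c], [P → P . c P] }  — shift
  I3: { [A → c . c A] }  — shift
  I4: { [A → . P A], [A → . c c A], [A → . y c], [A → y . c], [P → . P c P], [P → . y A c], [P → y . A c] }  — shift
  I5: { [P → y A . c] }  — shift
  I6: { [A → c . c A], [A → y c .] }  — shift, reduce
  I7: { [A → . P A], [A → . c c A], [A → . y c], [A → c c . A], [P → . P c P], [P → . y A c] }  — shift
  I8: { [A → c c A .] }  — reduce
  I9: { [P → y A c .] }  — reduce
  I10: { [A → P A .] }  — reduce
  I11: { [A → c . c A], [P → . P c P], [P → . y A c], [P → P c . P] }  — shift
  I12: { [P → P . c P], [P → P c P .] }  — shift, reduce
  I13: { [A → . P A], [A → . c c A], [A → . y c], [P → . P c P], [P → . y A c], [P → y . A c] }  — shift
  I14: { [P → . P c P], [P → . y A c], [P → P c . P] }  — shift

Conflict in state I6:
  Shift-reduce conflict between [A → y c .] and [A → c . c A]
So the grammar is NOT LR(0).

Answer: No. Shift-reduce conflict between [A → y c .] and [A → c . c A]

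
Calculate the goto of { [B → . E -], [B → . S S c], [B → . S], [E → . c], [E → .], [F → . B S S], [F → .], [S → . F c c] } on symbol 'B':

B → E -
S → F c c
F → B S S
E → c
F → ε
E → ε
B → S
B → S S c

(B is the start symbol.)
{ [B → . E -], [B → . S S c], [B → . S], [E → . c], [E → .], [F → . B S S], [F → .], [F → B . S S], [S → . F c c] }

GOTO(I, 'B') = CLOSURE({ [A → αX.β] : [A → α.Xβ] ∈ I, X = 'B' })

Items with dot before 'B', with the dot advanced:
  [F → . B S S] → [F → B . S S]
Closure of the advanced items:
  [F → B . S S] has the dot before S: add [S → . F c c]
  [S → . F c c] has the dot before F: add [F → . B S S], [F → .]
  [F → . B S S] has the dot before B: add [B → . E -], [B → . S], [B → . S S c]
  [B → . E -] has the dot before E: add [E → . c], [E → .]

GOTO = { [B → . E -], [B → . S S c], [B → . S], [E → . c], [E → .], [F → . B S S], [F → .], [F → B . S S], [S → . F c c] }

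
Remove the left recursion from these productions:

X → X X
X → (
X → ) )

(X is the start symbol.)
X → ( X'
X → ) ) X'
X' → X X'
X' → ε

X is directly left-recursive. The standard transformation for
  A → A α₁ | ... | A α_m | β₁ | ... | β_n
is
  A  → β₁ A' | ... | β_n A'
  A' → α₁ A' | ... | α_m A' | ε

X → ( becomes X → ( X'
X → ) ) becomes X → ) ) X'
X → X X becomes X' → X X'
Add X' → ε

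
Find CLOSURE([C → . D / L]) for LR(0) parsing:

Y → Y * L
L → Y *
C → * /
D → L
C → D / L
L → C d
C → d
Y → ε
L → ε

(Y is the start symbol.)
To compute CLOSURE, for each item [A → α.Bβ] where B is a non-terminal, add [B → .γ] for all productions B → γ; repeat for the newly added items until nothing changes.

Start with: [C → . D / L]
  [C → . D / L] has the dot before D: add [D → . L]
  [D → . L] has the dot before L: add [L → . Y *], [L → . C d], [L → .]
  [L → . Y *] has the dot before Y: add [Y → . Y * L], [Y → .]
  [L → . C d] has the dot before C: add [C → . * /], [C → . d]
No further items can be added.

CLOSURE = { [C → . * /], [C → . D / L], [C → . d], [D → . L], [L → . C d], [L → . Y *], [L → .], [Y → . Y * L], [Y → .] }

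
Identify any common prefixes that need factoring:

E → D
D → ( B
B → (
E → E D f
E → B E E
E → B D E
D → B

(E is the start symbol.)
Yes, E has productions with common prefix 'B'

Left-factoring is needed when two productions for the same non-terminal
share a common prefix on the right-hand side.

Productions for E:
  E → D
  E → E D f
  E → B E E
  E → B D E
Productions for D:
  D → ( B
  D → B

Found common prefix 'B' in productions for E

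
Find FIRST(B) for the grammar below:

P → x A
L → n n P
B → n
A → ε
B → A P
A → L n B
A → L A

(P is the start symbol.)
To compute FIRST(B), examine every production with B on the left-hand side, reading each right-hand side left to right until a non-nullable symbol is reached.

FIRST sets of the other non-terminals involved (by the same procedure, iterated to a fixed point):
  FIRST(A) = { 'n', ε }
  FIRST(P) = { 'x' }

From B → n:
  - n is a terminal: add 'n' and stop
From B → A P:
  - A is a non-terminal: add FIRST(A) \ {ε} = { 'n' }
    A is nullable, so continue to the next symbol
  - P is a non-terminal: add FIRST(P) \ {ε} = { 'x' }
    P is not nullable, so stop

Collecting: FIRST(B) = { 'n', 'x' }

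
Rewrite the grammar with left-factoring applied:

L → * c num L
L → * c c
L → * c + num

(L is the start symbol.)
Left-factoring transforms A → αβ₁ | αβ₂ into A → αA' and A' → β₁ | β₂
(α is the longest common prefix among the alternatives). Repeat until
no nonterminal has two alternatives with a common prefix.

Round 1: L has alternatives sharing prefix '* c'. Introduce L': L → * c L'
  Add: L' → num L
  Add: L' → c
  Add: L' → + num

No remaining common prefixes — done.

Resulting grammar:
L → * c L'
L' → num L
L' → c
L' → + num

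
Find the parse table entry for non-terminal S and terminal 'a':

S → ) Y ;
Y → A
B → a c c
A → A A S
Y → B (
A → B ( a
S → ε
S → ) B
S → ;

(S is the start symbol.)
S → ε

To find M[S, 'a'], we find productions for S where 'a' is in the predict set (PREDICT(N → α) = (FIRST(α) \ {ε}) ∪ (FOLLOW(N) if α ⇒* ε)).

Relevant sets:
  FOLLOW(S) = { $, ')', ';', 'a' }

S → ) Y ;: PREDICT = { ')' }
S → ε: PREDICT = { $, ')', ';', 'a' }
  'a' is in predict set, so this production goes in M[S, 'a']
S → ) B: PREDICT = { ')' }
S → ;: PREDICT = { ';' }

M[S, 'a'] = S → ε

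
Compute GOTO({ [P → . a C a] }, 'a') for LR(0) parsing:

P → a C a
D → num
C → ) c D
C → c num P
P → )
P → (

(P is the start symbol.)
GOTO(I, 'a') = CLOSURE({ [A → αX.β] : [A → α.Xβ] ∈ I, X = 'a' })

Items with dot before 'a', with the dot advanced:
  [P → . a C a] → [P → a . C a]
Closure of the advanced items:
  [P → a . C a] has the dot before C: add [C → . ) c D], [C → . c num P]

GOTO = { [C → . ) c D], [C → . c num P], [P → a . C a] }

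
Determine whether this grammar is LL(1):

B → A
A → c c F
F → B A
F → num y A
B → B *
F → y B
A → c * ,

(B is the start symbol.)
A grammar is LL(1) if for each non-terminal N with multiple productions, the predict sets of those productions are pairwise disjoint, where PREDICT(N → α) = (FIRST(α) \ {ε}) ∪ (FOLLOW(N) if α ⇒* ε).

Relevant sets:
  FIRST(A) = { 'c' }
  FIRST(B) = { 'c' }

For B:
  PREDICT(B → A) = { 'c' }
  PREDICT(B → B '*') = { 'c' }
For A:
  PREDICT(A → c c F) = { 'c' }
  PREDICT(A → c '*' ',') = { 'c' }
For F:
  PREDICT(F → B A) = { 'c' }
  PREDICT(F → num y A) = { 'num' }
  PREDICT(F → y B) = { 'y' }

Conflict found: Predict set conflict for B: { 'c' }
The grammar is NOT LL(1).

Answer: No. Predict set conflict for B: { 'c' }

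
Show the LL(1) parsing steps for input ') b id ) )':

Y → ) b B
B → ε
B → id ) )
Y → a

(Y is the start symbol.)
LL(1) parsing maintains a stack (initially the start symbol over $) and the input. At each step: if the stack top is a terminal, match it against the current input token; if it is a non-terminal N, replace it with the RHS of M[N, lookahead] (the unique production whose predict set contains the lookahead).

Stack is shown with the top on the left.

Stack     Input         Action
------------------------------
Y $       ) b id ) ) $  output Y → ) b B
) b B $   ) b id ) ) $  match ')'
b B $     b id ) ) $    match 'b'
B $       id ) ) $      output B → id ) )
id ) ) $  id ) ) $      match 'id'
) ) $     ) ) $         match ')'
) $       ) $           match ')'
$         $             accept

The string is accepted.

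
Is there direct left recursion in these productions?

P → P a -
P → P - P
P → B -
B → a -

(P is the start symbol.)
Yes, P is left-recursive

Direct left recursion occurs when N → N α for some non-terminal N (the right-hand side begins with the left-hand side itself).

P → P a -: LEFT RECURSIVE (starts with P)
P → P - P: LEFT RECURSIVE (starts with P)
P → B -: starts with B
B → a -: starts with a

The grammar has direct left recursion on: P.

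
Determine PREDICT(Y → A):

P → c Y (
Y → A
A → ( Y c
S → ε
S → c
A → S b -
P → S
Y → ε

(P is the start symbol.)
{ '(', 'b', 'c' }

PREDICT(Y → A) = (FIRST(RHS) \ {ε}) ∪ (FOLLOW(Y) if ε ∈ FIRST(RHS), i.e. RHS ⇒* ε)
FIRST(A) = { '(', 'b', 'c' }
FIRST(A) = { '(', 'b', 'c' }
ε ∉ FIRST(A), so FOLLOW(Y) is not added.
PREDICT(Y → A) = { '(', 'b', 'c' }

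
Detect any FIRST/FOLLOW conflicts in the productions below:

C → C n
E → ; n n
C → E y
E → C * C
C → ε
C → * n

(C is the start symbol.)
Nullable non-terminals: C.
FIRST sets used below: FIRST(C) = { '*', ';', 'n', ε }, FIRST(E) = { '*', ';', 'n' }

C: nullable alternative(s) C → ε; FOLLOW(C) = { $, '*', 'n', 'y' }
  C → C n: FIRST \ {ε} = { '*', ';', 'n' } — overlaps FOLLOW(C) on { '*', 'n' }: CONFLICT
  C → E y: FIRST \ {ε} = { '*', ';', 'n' } — overlaps FOLLOW(C) on { '*', 'n' }: CONFLICT
  C → ε: FIRST \ {ε} = { } — this is the only nullable alternative, skip
  C → * n: FIRST \ {ε} = { '*' } — overlaps FOLLOW(C) on { '*' }: CONFLICT

E has no nullable alternative, so no FIRST/FOLLOW check is needed there.

So the grammar has 3 FIRST/FOLLOW conflicts (marked CONFLICT above).

Answer: Yes. C → C n with FOLLOW(C) on { '*', 'n' }; C → E y with FOLLOW(C) on { '*', 'n' }; C → '*' n with FOLLOW(C) on { '*' }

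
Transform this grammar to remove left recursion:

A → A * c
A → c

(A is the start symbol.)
A → c A'
A' → * c A'
A' → ε

A is directly left-recursive. The standard transformation for
  A → A α₁ | ... | A α_m | β₁ | ... | β_n
is
  A  → β₁ A' | ... | β_n A'
  A' → α₁ A' | ... | α_m A' | ε

A → c becomes A → c A'
A → A * c becomes A' → * c A'
Add A' → ε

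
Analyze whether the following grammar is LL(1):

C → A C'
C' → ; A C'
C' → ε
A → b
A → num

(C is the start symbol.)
Yes, the grammar is LL(1).

A grammar is LL(1) if for each non-terminal N with multiple productions, the predict sets of those productions are pairwise disjoint, where PREDICT(N → α) = (FIRST(α) \ {ε}) ∪ (FOLLOW(N) if α ⇒* ε).

Relevant sets:
  FOLLOW(C') = { $ }

For C':
  PREDICT(C' → ';' A C') = { ';' }
  PREDICT(C' → ε) = { $ }
For A:
  PREDICT(A → b) = { 'b' }
  PREDICT(A → num) = { 'num' }
C has a single production, so nothing to check there.

All predict sets are disjoint. The grammar IS LL(1).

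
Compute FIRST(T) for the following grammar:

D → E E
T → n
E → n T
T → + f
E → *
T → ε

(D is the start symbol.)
From T → n:
  - n is a terminal: add 'n' and stop
From T → + f:
  - '+' is a terminal: add '+' and stop
From T → ε:
  - ε-production, so ε ∈ FIRST(T)

Collecting: FIRST(T) = { '+', 'n', ε }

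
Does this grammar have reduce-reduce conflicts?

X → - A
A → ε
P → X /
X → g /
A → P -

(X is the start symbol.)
A reduce-reduce conflict occurs when an LR(0) state has two complete items [A → α .] and [B → β .] — both call for a reduction, and with no lookahead the parser cannot choose between them.

Augment with X' → X and build the canonical LR(0) collection (I0 = CLOSURE({[X' → . X]}), then GOTO on every symbol after a dot until no new states appear). It has 10 states:
  I0: { [X → . - A], [X → . g /], [X' → . X] }  — shift
  I1: { [A → . P -], [A → .], [P → . X /], [X → - . A], [X → . - A], [X → . g /] }  — shift, reduce
  I2: { [X' → X .] }  — accept
  I3: { [X → g . /] }  — shift
  I4: { [X → g / .] }  — reduce
  I5: { [X → - A .] }  — reduce
  I6: { [A → P . -] }  — shift
  I7: { [P → X . /] }  — shift
  I8: { [P → X / .] }  — reduce
  I9: { [A → P - .] }  — reduce

No state contains more than one complete item.

Answer: No reduce-reduce conflicts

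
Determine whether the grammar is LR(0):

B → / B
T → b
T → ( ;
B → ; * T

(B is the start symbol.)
A grammar is LR(0) if no state in the canonical LR(0) collection has:
  - both a shift item (dot before a terminal) and a complete item (shift-reduce conflict), or
  - two or more complete items (reduce-reduce conflict; the accept item [B' → B .] counts as a complete item here).

Augment with B' → B and build the canonical LR(0) collection (I0 = CLOSURE({[B' → . B]}), then GOTO on every symbol after a dot until no new states appear). It has 10 states:
  I0: { [B → . / B], [B → . ; * T], [B' → . B] }  — shift
  I1: { [B → . / B], [B → . ; * T], [B → / . B] }  — shift
  I2: { [B → ; . * T] }  — shift
  I3: { [B' → B .] }  — accept
  I4: { [B → ; * . T], [T → . ( ;], [T → . b] }  — shift
  I5: { [T → ( . ;] }  — shift
  I6: { [B → ; * T .] }  — reduce
  I7: { [T → b .] }  — reduce
  I8: { [T → ( ; .] }  — reduce
  I9: { [B → / B .] }  — reduce

Every state is either a pure shift/goto state or contains exactly one complete item and nothing to shift — no conflicts. The grammar is LR(0).

Answer: Yes, the grammar is LR(0)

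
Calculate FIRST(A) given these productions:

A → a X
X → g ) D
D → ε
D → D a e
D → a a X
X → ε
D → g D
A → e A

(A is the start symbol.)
To compute FIRST(A), examine every production with A on the left-hand side, reading each right-hand side left to right until a non-nullable symbol is reached.

From A → a X:
  - a is a terminal: add 'a' and stop
From A → e A:
  - e is a terminal: add 'e' and stop

Collecting: FIRST(A) = { 'a', 'e' }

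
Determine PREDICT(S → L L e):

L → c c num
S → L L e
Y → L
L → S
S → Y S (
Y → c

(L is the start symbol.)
PREDICT(S → L L e) = (FIRST(RHS) \ {ε}) ∪ (FOLLOW(S) if ε ∈ FIRST(RHS), i.e. RHS ⇒* ε)
FIRST(L) = { 'c' }
FIRST(L L e) = { 'c' }
ε ∉ FIRST(L L e), so FOLLOW(S) is not added.
PREDICT(S → L L e) = { 'c' }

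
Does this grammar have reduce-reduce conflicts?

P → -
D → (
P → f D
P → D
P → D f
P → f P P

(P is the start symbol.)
A reduce-reduce conflict occurs when an LR(0) state has two complete items [A → α .] and [B → β .] — both call for a reduction, and with no lookahead the parser cannot choose between them.

Augment with P' → P and build the canonical LR(0) collection (I0 = CLOSURE({[P' → . P]}), then GOTO on every symbol after a dot until no new states appear). It has 10 states:
  I0: { [D → . (], [P → . -], [P → . D f], [P → . D], [P → . f D], [P → . f P P], [P' → . P] }  — shift
  I1: { [D → ( .] }  — reduce
  I2: { [P → - .] }  — reduce
  I3: { [P → D . f], [P → D .] }  — shift, reduce
  I4: { [P' → P .] }  — accept
  I5: { [D → . (], [P → . -], [P → . D f], [P → . D], [P → . f D], [P → . f P P], [P → f . D], [P → f . P P] }  — shift
  I6: { [P → D . f], [P → D .], [P → f D .] }  — shift, 2 reduces
  I7: { [D → . (], [P → . -], [P → . D f], [P → . D], [P → . f D], [P → . f P P], [P → f P . P] }  — shift
  I8: { [P → f P P .] }  — reduce
  I9: { [P → D f .] }  — reduce

I6 contains complete items [P → D .], [P → f D .] — reduce-reduce conflict.

Answer: Yes — I6: [P → D .] vs [P → f D .]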